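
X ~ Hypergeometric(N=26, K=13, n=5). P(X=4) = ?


P(X=4) = C(13,4)*C(13,1) / C(26,5)
= 715*13 / 65780
= 9295/65780 = 13/92

13/92


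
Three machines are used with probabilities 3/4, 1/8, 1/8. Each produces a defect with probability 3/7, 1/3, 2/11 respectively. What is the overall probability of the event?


P(A) = P(A|B1)P(B1) + P(A|B2)P(B2) + P(A|B3)P(B3)
= 3/7*3/4 + 1/3*1/8 + 2/11*1/8
= 9/28 + 1/24 + 1/44 = 713/1848

713/1848


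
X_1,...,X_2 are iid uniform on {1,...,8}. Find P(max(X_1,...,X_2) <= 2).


P(max <= 2) = P(all X_i <= 2) = (P(X_1 <= 2))^2
= (2/8)^2 = (1/4)^2 = 1/16

1/16


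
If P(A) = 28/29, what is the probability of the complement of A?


P(A') = 1 - P(A) = 1 - 28/29 = 1/29

1/29


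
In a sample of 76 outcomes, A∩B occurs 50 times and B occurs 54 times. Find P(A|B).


P(A|B) = P(A∩B)/P(B) = (50/76)/(54/76) = 50/54 = 25/27

25/27


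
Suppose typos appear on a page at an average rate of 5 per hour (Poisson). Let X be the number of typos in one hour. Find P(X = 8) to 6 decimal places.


P(X=8) = e^(-5) * 5^8 / 8!
≈ 0.006737946999 * 390625 / 40320
≈ 0.065278

0.065278


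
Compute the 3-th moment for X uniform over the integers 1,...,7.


E[X^3] = (1/7) * sum(x^3 for x=1..7)
= 784/7 = 112

112


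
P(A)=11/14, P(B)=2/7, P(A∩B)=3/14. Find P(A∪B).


P(A∪B) = P(A) + P(B) - P(A∩B)
= 11/14 + 2/7 - 3/14 = 6/7

6/7


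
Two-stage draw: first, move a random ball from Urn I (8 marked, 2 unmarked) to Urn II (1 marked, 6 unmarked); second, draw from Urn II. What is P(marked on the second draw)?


P(transfer marked) = 8/10 = 4/5; P(transfer unmarked) = 1/5
If marked transferred: Urn II has 2 marked of 8, so P(marked|marked moved) = 1/4
If unmarked transferred: Urn II has 1 marked of 8, so P(marked|unmarked moved) = 1/8
By total probability: P(marked) = 4/5*1/4 + 1/5*1/8 = 9/40

9/40


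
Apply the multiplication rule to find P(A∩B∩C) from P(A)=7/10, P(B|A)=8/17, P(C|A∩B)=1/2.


P(A∩B∩C) = P(A) * P(B|A) * P(C|A∩B)
= 7/10 * 8/17 * 1/2
= 28/85 * 1/2 = 14/85

14/85


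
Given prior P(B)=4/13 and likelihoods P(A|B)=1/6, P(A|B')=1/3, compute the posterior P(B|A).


P(A) = P(A|B)P(B) + P(A|B')P(B') = 1/6*4/13 + 1/3*9/13 = 11/39
P(B|A) = P(A|B)P(B)/P(A) = (2/39)/(11/39) = 2/11

2/11


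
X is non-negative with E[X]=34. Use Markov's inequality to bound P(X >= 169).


Markov: P(X >= a) <= E[X]/a
P(X >= 169) <= 34/169

34/169


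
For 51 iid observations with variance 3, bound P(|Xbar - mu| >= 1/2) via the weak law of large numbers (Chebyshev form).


Var(Xbar) = Var(X)/n = 3/51
Chebyshev: P(|Xbar-mu| >= 1/2) <= Var(Xbar)/(1/2)^2 = (1/17)/(1/4) = 4/17

4/17


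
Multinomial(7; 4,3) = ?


7! = 5040
Denominator: 4!=24 * 3!=6
Coefficient = 5040 / 144 = 35

35


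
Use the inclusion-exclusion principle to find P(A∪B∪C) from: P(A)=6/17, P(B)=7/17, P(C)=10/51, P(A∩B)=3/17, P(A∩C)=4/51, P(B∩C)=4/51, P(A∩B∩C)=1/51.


P(A∪B∪C) = P(A)+P(B)+P(C) - P(AB)-P(AC)-P(BC) + P(ABC)
= 6/17+7/17+10/51 - 3/17-4/51-4/51 + 1/51
= 11/17

11/17


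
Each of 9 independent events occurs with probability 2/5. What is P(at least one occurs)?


P(at least one) = 1 - P(none)
P(none) = (1 - 2/5)^9 = (3/5)^9 = 19683/1953125
P(at least one) = 1 - 19683/1953125 = 1933442/1953125

1933442/1953125


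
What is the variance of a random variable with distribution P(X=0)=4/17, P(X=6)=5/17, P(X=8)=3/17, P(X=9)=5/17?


E[X] = 99/17, E[X^2] = 777/17
Var(X) = E[X^2] - (E[X])^2 = 777/17 - (99/17)^2 = 3408/289

3408/289


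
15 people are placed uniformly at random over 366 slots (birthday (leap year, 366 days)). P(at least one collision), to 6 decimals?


P(all different) = prod((366-i)/366 for i=0..14) = 0.747702
P(at least one match) = 1 - 0.747702 = 0.252298

0.252298


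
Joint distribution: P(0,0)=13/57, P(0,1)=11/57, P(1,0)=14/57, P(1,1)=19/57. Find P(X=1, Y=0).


Read from table: P(X=1, Y=0) = 14/57

14/57


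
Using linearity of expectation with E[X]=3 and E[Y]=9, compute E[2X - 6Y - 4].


E[2X - 6Y - 4] = 2*E[X] - 6*E[Y] - 4
= (2)*(3) + (-6)*(9) + (-4)
= 6 - 54 - 4 = -52

-52


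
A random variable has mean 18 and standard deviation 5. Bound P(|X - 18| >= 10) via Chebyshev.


k = 10/5 = 2
Chebyshev: P(|X-mu| >= k*sigma) <= 1/k^2 = 1/2^2 = 1/4

1/4


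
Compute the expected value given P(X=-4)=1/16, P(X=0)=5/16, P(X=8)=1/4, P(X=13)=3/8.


E[X] = sum(x * P(x))
= -4*1/16 + 0*5/16 + 8*1/4 + 13*3/8
= 53/8

53/8


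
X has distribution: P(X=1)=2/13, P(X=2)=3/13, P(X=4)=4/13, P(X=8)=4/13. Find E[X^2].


E[X^2] = sum(g(x)*P(x))
= 1*2/13 + 4*3/13 + 16*4/13 + 64*4/13
= 334/13

334/13


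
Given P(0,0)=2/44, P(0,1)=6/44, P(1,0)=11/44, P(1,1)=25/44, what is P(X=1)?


P(X=1) = P(1,0)+P(1,1) = 11/44 + 25/44 = 36/44 = 9/11

9/11


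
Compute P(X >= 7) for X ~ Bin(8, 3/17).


P(X>=7) = P(X=7) + P(X=8)
= 244944/6975757441 + 6561/6975757441
= 251505/6975757441

251505/6975757441


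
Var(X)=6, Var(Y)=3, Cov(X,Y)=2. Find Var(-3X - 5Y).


Var(-3X - 5Y) = (-3)^2*Var(X) + (-5)^2*Var(Y) + 2*(-3)*(-5)*Cov(X,Y)
= 9*6 + 25*3 + 30*2
= 54 + 75 + 60 = 189

189


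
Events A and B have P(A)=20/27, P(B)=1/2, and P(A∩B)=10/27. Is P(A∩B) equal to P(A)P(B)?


P(A)*P(B) = 20/27*1/2 = 10/27
P(A∩B) = 10/27, which equals P(A)P(B), so independent

Yes, A and B are independent


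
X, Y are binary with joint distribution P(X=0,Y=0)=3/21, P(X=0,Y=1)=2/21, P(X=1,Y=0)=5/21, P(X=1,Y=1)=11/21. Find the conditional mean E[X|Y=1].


P(Y=1) = 13/21
E[X|Y=1] = (0*2 + 1*11)/13 = 11/13

11/13


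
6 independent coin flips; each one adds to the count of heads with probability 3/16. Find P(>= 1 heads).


P(at least one) = 1 - P(none)
P(none) = (1 - 3/16)^6 = (13/16)^6 = 4826809/16777216
P(at least one) = 1 - 4826809/16777216 = 11950407/16777216

11950407/16777216


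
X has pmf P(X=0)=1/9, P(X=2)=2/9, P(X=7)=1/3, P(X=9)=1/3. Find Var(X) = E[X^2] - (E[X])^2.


E[X] = 52/9, E[X^2] = 398/9
Var(X) = E[X^2] - (E[X])^2 = 398/9 - (52/9)^2 = 878/81

878/81


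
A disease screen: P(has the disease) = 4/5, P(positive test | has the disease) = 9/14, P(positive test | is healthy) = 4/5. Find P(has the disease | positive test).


P(A) = P(A|B)P(B) + P(A|B')P(B') = 9/14*4/5 + 4/5*1/5 = 118/175
P(B|A) = P(A|B)P(B)/P(A) = (18/35)/(118/175) = 45/59

45/59


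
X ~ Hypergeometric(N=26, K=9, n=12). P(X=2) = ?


P(X=2) = C(9,2)*C(17,10) / C(26,12)
= 36*19448 / 9657700
= 700128/9657700 = 792/10925

792/10925


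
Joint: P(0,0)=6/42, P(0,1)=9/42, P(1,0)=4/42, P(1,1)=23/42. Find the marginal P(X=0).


P(X=0) = P(0,0)+P(0,1) = 6/42 + 9/42 = 15/42 = 5/14

5/14


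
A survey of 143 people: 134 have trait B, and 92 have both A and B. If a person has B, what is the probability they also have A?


P(A|B) = P(A∩B)/P(B) = (92/143)/(134/143) = 92/134 = 46/67

46/67


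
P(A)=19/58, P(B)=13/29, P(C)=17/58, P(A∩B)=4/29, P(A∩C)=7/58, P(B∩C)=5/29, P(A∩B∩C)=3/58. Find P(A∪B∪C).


P(A∪B∪C) = P(A)+P(B)+P(C) - P(AB)-P(AC)-P(BC) + P(ABC)
= 19/58+13/29+17/58 - 4/29-7/58-5/29 + 3/58
= 20/29

20/29


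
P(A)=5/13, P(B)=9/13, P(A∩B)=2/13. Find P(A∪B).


P(A∪B) = P(A) + P(B) - P(A∩B)
= 5/13 + 9/13 - 2/13 = 12/13

12/13


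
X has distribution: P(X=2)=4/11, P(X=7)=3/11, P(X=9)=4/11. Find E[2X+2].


E[2X+2] = sum(g(x)*P(x))
= 6*4/11 + 16*3/11 + 20*4/11
= 152/11

152/11


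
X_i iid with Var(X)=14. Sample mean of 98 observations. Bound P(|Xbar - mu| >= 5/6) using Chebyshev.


Var(Xbar) = Var(X)/n = 14/98
Chebyshev: P(|Xbar-mu| >= 5/6) <= Var(Xbar)/(5/6)^2 = (1/7)/(25/36) = 36/175

36/175


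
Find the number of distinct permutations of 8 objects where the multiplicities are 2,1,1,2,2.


8! = 40320
Denominator: 2!=2 * 1!=1 * 1!=1 * 2!=2 * 2!=2
Coefficient = 40320 / 8 = 5040

5040


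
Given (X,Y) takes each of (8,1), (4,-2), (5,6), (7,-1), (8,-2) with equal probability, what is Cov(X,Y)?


E[X]=32/5, E[Y]=2/5, E[XY]=7/5
Cov(X,Y) = E[XY] - E[X]E[Y] = 7/5 - 32/5*2/5 = -29/25

-29/25


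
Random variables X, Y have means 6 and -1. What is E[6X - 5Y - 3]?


E[6X - 5Y - 3] = 6*E[X] - 5*E[Y] - 3
= (6)*(6) + (-5)*(-1) + (-3)
= 36 + 5 - 3 = 38

38


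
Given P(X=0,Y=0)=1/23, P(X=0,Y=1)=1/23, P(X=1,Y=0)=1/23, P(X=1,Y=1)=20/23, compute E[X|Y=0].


P(Y=0) = 2/23
E[X|Y=0] = (0*1 + 1*1)/2 = 1/2

1/2


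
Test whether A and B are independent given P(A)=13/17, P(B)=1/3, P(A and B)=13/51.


P(A)*P(B) = 13/17*1/3 = 13/51
P(A∩B) = 13/51, which equals P(A)P(B), so independent

Yes, A and B are independent


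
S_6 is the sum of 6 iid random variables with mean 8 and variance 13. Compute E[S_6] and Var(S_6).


E[S_n] = n*mu = 6*8 = 48
Var(S_n) = n*sigma^2 = 6*13 = 78

E[S_6]=48, Var(S_6)=78


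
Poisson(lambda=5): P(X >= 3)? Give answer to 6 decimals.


P(X>=3) = 1 - P(X<=2) = 1 - (e^(-5)*5^0/0! + e^(-5)*5^1/1! + e^(-5)*5^2/2!)
≈ 1 - (0.0067379470 + 0.0336897350 + 0.0842243375)
= 1 - 0.1246520195 = 0.8753479805
≈ 0.875348

0.875348


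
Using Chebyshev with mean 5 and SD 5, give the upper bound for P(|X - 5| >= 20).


k = 20/5 = 4
Chebyshev: P(|X-mu| >= k*sigma) <= 1/k^2 = 1/4^2 = 1/16

1/16


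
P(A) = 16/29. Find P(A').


P(A') = 1 - P(A) = 1 - 16/29 = 13/29

13/29


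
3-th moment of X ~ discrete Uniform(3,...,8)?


E[X^3] = (1/6) * sum(x^3 for x=3..8)
= 1287/6 = 429/2

429/2


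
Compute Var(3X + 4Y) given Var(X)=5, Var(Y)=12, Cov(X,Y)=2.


Var(3X + 4Y) = 3^2*Var(X) + 4^2*Var(Y) + 2*3*4*Cov(X,Y)
= 9*5 + 16*12 + 24*2
= 45 + 192 + 48 = 285

285


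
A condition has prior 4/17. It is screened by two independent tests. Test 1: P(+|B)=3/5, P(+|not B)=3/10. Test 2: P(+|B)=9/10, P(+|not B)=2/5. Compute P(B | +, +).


After test 1: P(+) = 3/5*4/17 + 3/10*13/17 = 63/170
P(B|+) = (12/85)/(63/170) = 8/21
After test 2 (use post1 as new prior): P(+) = 9/10*8/21 + 2/5*13/21 = 62/105
P(B|+,+) = (12/35)/(62/105) = 18/31

18/31


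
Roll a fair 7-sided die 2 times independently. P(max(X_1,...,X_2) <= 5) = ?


P(max <= 5) = P(all X_i <= 5) = (P(X_1 <= 5))^2
= (5/7)^2 = 25/49

25/49


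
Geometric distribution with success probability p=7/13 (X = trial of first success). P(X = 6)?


P(X=6) = (1-p)^5 * p = (6/13)^5 * 7/13
= 7776/371293 * 7/13 = 54432/4826809

54432/4826809


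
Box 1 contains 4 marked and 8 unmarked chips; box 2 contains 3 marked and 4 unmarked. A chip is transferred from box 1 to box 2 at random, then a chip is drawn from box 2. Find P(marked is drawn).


P(transfer marked) = 4/12 = 1/3; P(transfer unmarked) = 2/3
If marked transferred: Urn II has 4 marked of 8, so P(marked|marked moved) = 1/2
If unmarked transferred: Urn II has 3 marked of 8, so P(marked|unmarked moved) = 3/8
By total probability: P(marked) = 1/3*1/2 + 2/3*3/8 = 5/12

5/12


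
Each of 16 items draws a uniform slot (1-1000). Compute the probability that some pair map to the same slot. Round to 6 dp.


P(all different) = prod((1000-i)/1000 for i=0..15) = 0.886366
P(at least one match) = 1 - 0.886366 = 0.113634

0.113634


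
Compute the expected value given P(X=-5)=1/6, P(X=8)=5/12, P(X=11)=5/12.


E[X] = sum(x * P(x))
= -5*1/6 + 8*5/12 + 11*5/12
= 85/12

85/12


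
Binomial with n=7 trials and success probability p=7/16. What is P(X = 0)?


P(X=0) = C(7,0) * p^0 * (1-p)^7
= 1 * 1 * 4782969/268435456
= 4782969/268435456

4782969/268435456


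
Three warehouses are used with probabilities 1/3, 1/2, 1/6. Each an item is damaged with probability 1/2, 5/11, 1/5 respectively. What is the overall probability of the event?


P(A) = P(A|B1)P(B1) + P(A|B2)P(B2) + P(A|B3)P(B3)
= 1/2*1/3 + 5/11*1/2 + 1/5*1/6
= 1/6 + 5/22 + 1/30 = 47/110

47/110


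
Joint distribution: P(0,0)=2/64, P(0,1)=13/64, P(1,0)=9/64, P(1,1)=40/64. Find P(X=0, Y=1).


Read from table: P(X=0, Y=1) = 13/64

13/64


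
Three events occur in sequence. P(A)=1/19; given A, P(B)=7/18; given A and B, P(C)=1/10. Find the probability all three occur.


P(A∩B∩C) = P(A) * P(B|A) * P(C|A∩B)
= 1/19 * 7/18 * 1/10
= 7/342 * 1/10 = 7/3420

7/3420


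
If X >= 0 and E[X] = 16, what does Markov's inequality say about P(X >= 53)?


Markov: P(X >= a) <= E[X]/a
P(X >= 53) <= 16/53

16/53


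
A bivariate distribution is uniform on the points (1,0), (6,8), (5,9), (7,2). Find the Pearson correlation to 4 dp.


Cov(X,Y) = 4.1875, Var(X) = 5.1875, Var(Y) = 14.6875
rho = Cov/(sqrt(VarX)*sqrt(VarY)) = 0.4797

0.4797


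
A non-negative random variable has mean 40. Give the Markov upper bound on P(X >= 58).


Markov: P(X >= a) <= E[X]/a
P(X >= 58) <= 40/58 = 20/29

20/29


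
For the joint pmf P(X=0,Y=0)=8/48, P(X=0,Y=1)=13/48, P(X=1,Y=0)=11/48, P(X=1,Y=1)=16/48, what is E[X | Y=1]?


P(Y=1) = 29/48
E[X|Y=1] = (0*13 + 1*16)/29 = 16/29

16/29


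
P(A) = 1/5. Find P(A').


P(A') = 1 - P(A) = 1 - 1/5 = 4/5

4/5


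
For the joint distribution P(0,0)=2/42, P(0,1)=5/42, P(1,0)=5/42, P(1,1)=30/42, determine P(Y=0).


P(Y=0) = P(0,0)+P(1,0) = 2/42 + 5/42 = 7/42 = 1/6

1/6


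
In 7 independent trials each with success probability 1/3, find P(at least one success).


P(at least one) = 1 - P(none)
P(none) = (1 - 1/3)^7 = (2/3)^7 = 128/2187
P(at least one) = 1 - 128/2187 = 2059/2187

2059/2187


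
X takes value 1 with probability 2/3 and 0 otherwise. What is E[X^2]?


For Bernoulli: X in {0,1}
E[X^2] = 0^2*(1-2/3) + 1^2*2/3 = 2/3

2/3


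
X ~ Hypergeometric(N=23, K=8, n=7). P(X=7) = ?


P(X=7) = C(8,7)*C(15,0) / C(23,7)
= 8*1 / 245157
= 8/245157

8/245157


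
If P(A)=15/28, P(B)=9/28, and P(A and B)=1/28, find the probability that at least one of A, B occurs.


P(A∪B) = P(A) + P(B) - P(A∩B)
= 15/28 + 9/28 - 1/28 = 23/28

23/28


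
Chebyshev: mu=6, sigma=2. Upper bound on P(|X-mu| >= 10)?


k = 10/2 = 5
Chebyshev: P(|X-mu| >= k*sigma) <= 1/k^2 = 1/5^2 = 1/25

1/25


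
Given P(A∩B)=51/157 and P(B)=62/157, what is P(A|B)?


P(A|B) = P(A∩B)/P(B) = (51/157)/(62/157) = 51/62

51/62


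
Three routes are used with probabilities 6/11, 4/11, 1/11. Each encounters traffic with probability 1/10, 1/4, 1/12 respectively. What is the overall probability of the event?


P(A) = P(A|B1)P(B1) + P(A|B2)P(B2) + P(A|B3)P(B3)
= 1/10*6/11 + 1/4*4/11 + 1/12*1/11
= 3/55 + 1/11 + 1/132 = 101/660

101/660


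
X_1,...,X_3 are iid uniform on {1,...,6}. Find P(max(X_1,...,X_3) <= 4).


P(max <= 4) = P(all X_i <= 4) = (P(X_1 <= 4))^3
= (4/6)^3 = (2/3)^3 = 8/27

8/27


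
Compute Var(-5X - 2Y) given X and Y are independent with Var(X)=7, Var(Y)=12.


Independence => Cov(X,Y)=0
Var(-5X - 2Y) = (-5)^2*Var(X) + (-2)^2*Var(Y)
= 25*7 + 4*12 = 223

223


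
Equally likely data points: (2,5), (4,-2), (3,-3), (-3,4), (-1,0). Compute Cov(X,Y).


E[X]=1, E[Y]=4/5, E[XY]=-19/5
Cov(X,Y) = E[XY] - E[X]E[Y] = -19/5 - 1*4/5 = -23/5

-23/5


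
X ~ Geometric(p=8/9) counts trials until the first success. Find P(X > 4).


P(X > 4) = P(first 4 trials all fail) = (1-p)^4 = (1/9)^4 = 1/6561

1/6561


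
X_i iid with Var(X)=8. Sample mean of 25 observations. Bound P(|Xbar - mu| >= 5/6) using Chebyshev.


Var(Xbar) = Var(X)/n = 8/25
Chebyshev: P(|Xbar-mu| >= 5/6) <= Var(Xbar)/(5/6)^2 = (8/25)/(25/36) = 288/625

288/625


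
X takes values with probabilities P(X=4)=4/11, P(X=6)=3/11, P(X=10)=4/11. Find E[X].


E[X] = sum(x * P(x))
= 4*4/11 + 6*3/11 + 10*4/11
= 74/11

74/11


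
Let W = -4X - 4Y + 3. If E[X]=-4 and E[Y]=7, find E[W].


E[-4X - 4Y + 3] = -4*E[X] - 4*E[Y] + 3
= (-4)*(-4) + (-4)*(7) + (3)
= 16 - 28 + 3 = -9

-9


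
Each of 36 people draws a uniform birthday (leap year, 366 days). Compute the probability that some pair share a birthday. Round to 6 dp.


P(all different) = prod((366-i)/366 for i=0..35) = 0.168667
P(at least one match) = 1 - 0.168667 = 0.831333

0.831333


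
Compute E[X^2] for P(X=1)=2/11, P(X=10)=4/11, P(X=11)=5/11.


E[X^2] = sum(g(x)*P(x))
= 1*2/11 + 100*4/11 + 121*5/11
= 1007/11

1007/11


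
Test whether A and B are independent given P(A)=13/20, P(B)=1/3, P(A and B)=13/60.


P(A)*P(B) = 13/20*1/3 = 13/60
P(A∩B) = 13/60, which equals P(A)P(B), so independent

Yes, A and B are independent


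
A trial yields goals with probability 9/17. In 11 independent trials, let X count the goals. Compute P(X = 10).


P(X=10) = C(11,10) * p^10 * (1-p)^1
= 11 * 3486784401/2015993900449 * 8/17
= 306837027288/34271896307633

306837027288/34271896307633


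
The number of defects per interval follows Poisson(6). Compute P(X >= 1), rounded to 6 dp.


P(X>=1) = 1 - P(X<=0) = 1 - (e^(-6)*6^0/0!)
≈ 1 - 0.0024787522 = 0.9975212478
≈ 0.997521

0.997521


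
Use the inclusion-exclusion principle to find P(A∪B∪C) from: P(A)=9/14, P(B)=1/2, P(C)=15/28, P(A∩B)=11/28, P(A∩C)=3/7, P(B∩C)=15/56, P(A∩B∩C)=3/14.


P(A∪B∪C) = P(A)+P(B)+P(C) - P(AB)-P(AC)-P(BC) + P(ABC)
= 9/14+1/2+15/28 - 11/28-3/7-15/56 + 3/14
= 45/56

45/56


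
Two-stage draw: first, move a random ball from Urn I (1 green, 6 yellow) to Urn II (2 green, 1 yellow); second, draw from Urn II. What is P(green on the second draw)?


P(transfer green) = 1/7; P(transfer yellow) = 6/7
If green transferred: Urn II has 3 green of 4, so P(green|green moved) = 3/4
If yellow transferred: Urn II has 2 green of 4, so P(green|yellow moved) = 1/2
By total probability: P(green) = 1/7*3/4 + 6/7*1/2 = 15/28

15/28


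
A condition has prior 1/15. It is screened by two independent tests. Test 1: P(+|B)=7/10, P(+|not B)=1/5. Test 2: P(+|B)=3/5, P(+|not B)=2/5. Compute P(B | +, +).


After test 1: P(+) = 7/10*1/15 + 1/5*14/15 = 7/30
P(B|+) = (7/150)/(7/30) = 1/5
After test 2 (use post1 as new prior): P(+) = 3/5*1/5 + 2/5*4/5 = 11/25
P(B|+,+) = (3/25)/(11/25) = 3/11

3/11


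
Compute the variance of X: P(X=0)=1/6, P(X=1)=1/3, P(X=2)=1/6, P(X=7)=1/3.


E[X] = 3, E[X^2] = 52/3
Var(X) = E[X^2] - (E[X])^2 = 52/3 - (3)^2 = 25/3

25/3


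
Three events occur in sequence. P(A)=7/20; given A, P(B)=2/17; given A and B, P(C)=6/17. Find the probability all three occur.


P(A∩B∩C) = P(A) * P(B|A) * P(C|A∩B)
= 7/20 * 2/17 * 6/17
= 7/170 * 6/17 = 21/1445

21/1445


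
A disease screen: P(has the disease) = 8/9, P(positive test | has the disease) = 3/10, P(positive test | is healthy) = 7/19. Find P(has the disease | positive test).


P(A) = P(A|B)P(B) + P(A|B')P(B') = 3/10*8/9 + 7/19*1/9 = 263/855
P(B|A) = P(A|B)P(B)/P(A) = (4/15)/(263/855) = 228/263

228/263


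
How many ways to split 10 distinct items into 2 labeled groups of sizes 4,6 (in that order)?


10! = 3628800
Denominator: 4!=24 * 6!=720
Coefficient = 3628800 / 17280 = 210

210


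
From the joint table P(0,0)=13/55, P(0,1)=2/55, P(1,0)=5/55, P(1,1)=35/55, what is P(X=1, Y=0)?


Read from table: P(X=1, Y=0) = 5/55 = 1/11

1/11


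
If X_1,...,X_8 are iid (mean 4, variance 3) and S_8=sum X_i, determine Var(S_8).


By independence, Var(S_n) = n*Var(X_1) = 8*3 = 24

24


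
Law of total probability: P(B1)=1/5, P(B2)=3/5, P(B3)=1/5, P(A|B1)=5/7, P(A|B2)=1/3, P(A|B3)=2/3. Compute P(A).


P(A) = P(A|B1)P(B1) + P(A|B2)P(B2) + P(A|B3)P(B3)
= 5/7*1/5 + 1/3*3/5 + 2/3*1/5
= 1/7 + 1/5 + 2/15 = 10/21

10/21


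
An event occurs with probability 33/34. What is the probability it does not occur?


P(A') = 1 - P(A) = 1 - 33/34 = 1/34

1/34


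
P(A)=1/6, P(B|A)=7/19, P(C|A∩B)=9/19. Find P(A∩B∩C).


P(A∩B∩C) = P(A) * P(B|A) * P(C|A∩B)
= 1/6 * 7/19 * 9/19
= 7/114 * 9/19 = 21/722

21/722


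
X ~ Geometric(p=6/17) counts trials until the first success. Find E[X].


For geometric (trials until first success), E[X] = 1/p = 1/(6/17) = 17/6

17/6


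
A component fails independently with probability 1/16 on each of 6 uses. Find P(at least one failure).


P(at least one) = 1 - P(none)
P(none) = (1 - 1/16)^6 = (15/16)^6 = 11390625/16777216
P(at least one) = 1 - 11390625/16777216 = 5386591/16777216

5386591/16777216


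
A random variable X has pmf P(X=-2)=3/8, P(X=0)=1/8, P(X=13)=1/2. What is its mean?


E[X] = sum(x * P(x))
= -2*3/8 + 0*1/8 + 13*1/2
= 23/4

23/4


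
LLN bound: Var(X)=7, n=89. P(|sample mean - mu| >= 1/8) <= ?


Var(Xbar) = Var(X)/n = 7/89
Chebyshev: P(|Xbar-mu| >= 1/8) <= Var(Xbar)/(1/8)^2 = (7/89)/(1/64) = 448/89
Bound exceeds 1, so trivial bound: 1

1


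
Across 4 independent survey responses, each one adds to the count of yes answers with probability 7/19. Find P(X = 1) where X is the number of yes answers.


P(X=1) = C(4,1) * p^1 * (1-p)^3
= 4 * 7/19 * 1728/6859
= 48384/130321

48384/130321


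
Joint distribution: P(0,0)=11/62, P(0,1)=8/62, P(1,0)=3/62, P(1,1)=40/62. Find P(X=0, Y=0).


Read from table: P(X=0, Y=0) = 11/62

11/62


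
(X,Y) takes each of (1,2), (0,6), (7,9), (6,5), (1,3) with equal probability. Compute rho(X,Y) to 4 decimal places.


Cov(X,Y) = 4.6000, Var(X) = 8.4000, Var(Y) = 6.0000
rho = Cov/(sqrt(VarX)*sqrt(VarY)) = 0.6480

0.6480


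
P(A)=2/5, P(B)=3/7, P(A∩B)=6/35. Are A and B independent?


P(A)*P(B) = 2/5*3/7 = 6/35
P(A∩B) = 6/35, which equals P(A)P(B), so independent

Yes, A and B are independent


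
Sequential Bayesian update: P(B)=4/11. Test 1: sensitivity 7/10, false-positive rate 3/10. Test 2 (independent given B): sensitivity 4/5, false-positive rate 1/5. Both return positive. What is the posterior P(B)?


After test 1: P(+) = 7/10*4/11 + 3/10*7/11 = 49/110
P(B|+) = (14/55)/(49/110) = 4/7
After test 2 (use post1 as new prior): P(+) = 4/5*4/7 + 1/5*3/7 = 19/35
P(B|+,+) = (16/35)/(19/35) = 16/19

16/19


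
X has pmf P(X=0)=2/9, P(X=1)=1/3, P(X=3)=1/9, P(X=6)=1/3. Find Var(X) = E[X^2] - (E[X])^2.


E[X] = 8/3, E[X^2] = 40/3
Var(X) = E[X^2] - (E[X])^2 = 40/3 - (8/3)^2 = 56/9

56/9


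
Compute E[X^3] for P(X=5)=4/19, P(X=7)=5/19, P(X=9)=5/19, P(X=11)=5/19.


E[X^3] = sum(g(x)*P(x))
= 125*4/19 + 343*5/19 + 729*5/19 + 1331*5/19
= 12515/19

12515/19


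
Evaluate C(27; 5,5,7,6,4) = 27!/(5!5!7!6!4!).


27! = 10888869450418352160768000000
Denominator: 5!=120 * 5!=120 * 7!=5040 * 6!=720 * 4!=24
Coefficient = 10888869450418352160768000000 / 1254113280000 = 8682524636385600

8682524636385600


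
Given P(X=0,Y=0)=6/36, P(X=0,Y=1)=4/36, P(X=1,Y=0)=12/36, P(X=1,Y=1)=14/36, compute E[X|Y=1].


P(Y=1) = 18/36
E[X|Y=1] = (0*4 + 1*14)/18 = 14/18 = 7/9

7/9


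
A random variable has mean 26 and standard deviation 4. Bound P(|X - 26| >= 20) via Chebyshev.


k = 20/4 = 5
Chebyshev: P(|X-mu| >= k*sigma) <= 1/k^2 = 1/5^2 = 1/25

1/25


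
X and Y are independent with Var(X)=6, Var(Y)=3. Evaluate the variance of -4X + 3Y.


Independence => Cov(X,Y)=0
Var(-4X + 3Y) = (-4)^2*Var(X) + 3^2*Var(Y)
= 16*6 + 9*3 = 123

123


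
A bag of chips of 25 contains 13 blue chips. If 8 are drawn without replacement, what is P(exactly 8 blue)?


P(X=8) = C(13,8)*C(12,0) / C(25,8)
= 1287*1 / 1081575
= 1287/1081575 = 13/10925

13/10925


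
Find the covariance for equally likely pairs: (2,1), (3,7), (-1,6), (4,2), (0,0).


E[X]=8/5, E[Y]=16/5, E[XY]=5
Cov(X,Y) = E[XY] - E[X]E[Y] = 5 - 8/5*16/5 = -3/25

-3/25


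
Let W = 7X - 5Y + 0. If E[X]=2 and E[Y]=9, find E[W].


E[7X - 5Y + 0] = 7*E[X] - 5*E[Y] + 0
= (7)*(2) + (-5)*(9) + (0)
= 14 - 45 + 0 = -31

-31


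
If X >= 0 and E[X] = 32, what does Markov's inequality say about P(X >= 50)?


Markov: P(X >= a) <= E[X]/a
P(X >= 50) <= 32/50 = 16/25

16/25


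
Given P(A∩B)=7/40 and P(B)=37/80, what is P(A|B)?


P(A|B) = P(A∩B)/P(B) = (14/80)/(37/80) = 14/37

14/37


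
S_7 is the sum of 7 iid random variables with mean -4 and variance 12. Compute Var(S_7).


By independence, Var(S_n) = n*Var(X_1) = 7*12 = 84

84


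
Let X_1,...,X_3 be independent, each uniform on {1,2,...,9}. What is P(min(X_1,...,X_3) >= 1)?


P(min >= 1) = P(all X_i >= 1) = (P(X_1 >= 1))^3
= (9/9)^3 = 1^3 = 1

1


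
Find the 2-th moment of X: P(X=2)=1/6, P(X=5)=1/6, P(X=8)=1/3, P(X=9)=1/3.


E[X^2] = sum(x^2 * P(x))
= 4*1/6 + 25*1/6 + 64*1/3 + 81*1/3
= 319/6

319/6


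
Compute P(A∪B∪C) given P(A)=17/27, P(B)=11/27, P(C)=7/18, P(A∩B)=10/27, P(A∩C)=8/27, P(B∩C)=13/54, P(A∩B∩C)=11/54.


P(A∪B∪C) = P(A)+P(B)+P(C) - P(AB)-P(AC)-P(BC) + P(ABC)
= 17/27+11/27+7/18 - 10/27-8/27-13/54 + 11/54
= 13/18

13/18


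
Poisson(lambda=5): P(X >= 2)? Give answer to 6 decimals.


P(X>=2) = 1 - P(X<=1) = 1 - (e^(-5)*5^0/0! + e^(-5)*5^1/1!)
≈ 1 - (0.0067379470 + 0.0336897350)
= 1 - 0.0404276820 = 0.9595723180
≈ 0.959572

0.959572


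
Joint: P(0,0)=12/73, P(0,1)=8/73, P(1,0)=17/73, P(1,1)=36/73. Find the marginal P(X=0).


P(X=0) = P(0,0)+P(0,1) = 12/73 + 8/73 = 20/73

20/73


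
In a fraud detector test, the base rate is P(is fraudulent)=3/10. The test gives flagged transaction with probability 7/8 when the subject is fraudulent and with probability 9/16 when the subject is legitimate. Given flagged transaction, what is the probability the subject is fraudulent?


P(A) = P(A|B)P(B) + P(A|B')P(B') = 7/8*3/10 + 9/16*7/10 = 21/32
P(B|A) = P(A|B)P(B)/P(A) = (21/80)/(21/32) = 2/5

2/5


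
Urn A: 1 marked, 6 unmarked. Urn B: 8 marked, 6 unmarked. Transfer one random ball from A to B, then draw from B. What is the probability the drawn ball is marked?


P(transfer marked) = 1/7; P(transfer unmarked) = 6/7
If marked transferred: Urn II has 9 marked of 15, so P(marked|marked moved) = 3/5
If unmarked transferred: Urn II has 8 marked of 15, so P(marked|unmarked moved) = 8/15
By total probability: P(marked) = 1/7*3/5 + 6/7*8/15 = 19/35

19/35


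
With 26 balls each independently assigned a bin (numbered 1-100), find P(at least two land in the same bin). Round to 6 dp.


P(all different) = prod((100-i)/100 for i=0..25) = 0.028213
P(at least one match) = 1 - 0.028213 = 0.971787

0.971787


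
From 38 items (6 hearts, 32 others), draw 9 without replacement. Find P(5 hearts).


P(X=5) = C(6,5)*C(32,4) / C(38,9)
= 6*35960 / 163011640
= 215760/163011640 = 174/131461

174/131461


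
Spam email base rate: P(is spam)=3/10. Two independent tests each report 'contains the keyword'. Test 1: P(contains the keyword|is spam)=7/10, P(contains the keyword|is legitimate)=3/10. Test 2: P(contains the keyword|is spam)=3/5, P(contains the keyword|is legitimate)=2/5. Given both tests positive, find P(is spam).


After test 1: P(+) = 7/10*3/10 + 3/10*7/10 = 21/50
P(B|+) = (21/100)/(21/50) = 1/2
After test 2 (use post1 as new prior): P(+) = 3/5*1/2 + 2/5*1/2 = 1/2
P(B|+,+) = (3/10)/(1/2) = 3/5

3/5


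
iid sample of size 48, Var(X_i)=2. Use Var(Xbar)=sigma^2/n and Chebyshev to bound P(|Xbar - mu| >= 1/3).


Var(Xbar) = Var(X)/n = 2/48
Chebyshev: P(|Xbar-mu| >= 1/3) <= Var(Xbar)/(1/3)^2 = (1/24)/(1/9) = 3/8

3/8


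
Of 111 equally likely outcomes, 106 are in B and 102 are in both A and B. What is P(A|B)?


P(A|B) = P(A∩B)/P(B) = (102/111)/(106/111) = 102/106 = 51/53

51/53


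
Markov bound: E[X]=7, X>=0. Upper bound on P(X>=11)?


Markov: P(X >= a) <= E[X]/a
P(X >= 11) <= 7/11

7/11


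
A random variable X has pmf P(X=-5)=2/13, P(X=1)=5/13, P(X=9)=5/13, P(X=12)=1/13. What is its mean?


E[X] = sum(x * P(x))
= -5*2/13 + 1*5/13 + 9*5/13 + 12*1/13
= 4

4


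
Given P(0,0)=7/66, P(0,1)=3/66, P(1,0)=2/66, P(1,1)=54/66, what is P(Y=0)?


P(Y=0) = P(0,0)+P(1,0) = 7/66 + 2/66 = 9/66 = 3/22

3/22


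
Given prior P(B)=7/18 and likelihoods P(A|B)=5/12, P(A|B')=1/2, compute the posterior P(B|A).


P(A) = P(A|B)P(B) + P(A|B')P(B') = 5/12*7/18 + 1/2*11/18 = 101/216
P(B|A) = P(A|B)P(B)/P(A) = (35/216)/(101/216) = 35/101

35/101


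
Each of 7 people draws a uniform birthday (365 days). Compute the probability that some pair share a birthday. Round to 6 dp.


P(all different) = prod((365-i)/365 for i=0..6) = 0.943764
P(at least one match) = 1 - 0.943764 = 0.056236

0.056236


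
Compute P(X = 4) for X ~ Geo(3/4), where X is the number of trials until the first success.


P(X=4) = (1-p)^3 * p = (1/4)^3 * 3/4
= 1/64 * 3/4 = 3/256

3/256


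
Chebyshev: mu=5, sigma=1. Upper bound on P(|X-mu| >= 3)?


k = 3/1 = 3
Chebyshev: P(|X-mu| >= k*sigma) <= 1/k^2 = 1/3^2 = 1/9

1/9


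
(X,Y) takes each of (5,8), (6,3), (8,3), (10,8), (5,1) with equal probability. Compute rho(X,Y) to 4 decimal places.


Cov(X,Y) = 2.1200, Var(X) = 3.7600, Var(Y) = 8.2400
rho = Cov/(sqrt(VarX)*sqrt(VarY)) = 0.3809

0.3809


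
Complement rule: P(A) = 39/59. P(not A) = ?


P(A') = 1 - P(A) = 1 - 39/59 = 20/59

20/59


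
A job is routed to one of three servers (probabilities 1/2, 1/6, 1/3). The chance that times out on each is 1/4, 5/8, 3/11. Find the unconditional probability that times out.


P(A) = P(A|B1)P(B1) + P(A|B2)P(B2) + P(A|B3)P(B3)
= 1/4*1/2 + 5/8*1/6 + 3/11*1/3
= 1/8 + 5/48 + 1/11 = 169/528

169/528


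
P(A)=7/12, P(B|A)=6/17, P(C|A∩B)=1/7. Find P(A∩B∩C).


P(A∩B∩C) = P(A) * P(B|A) * P(C|A∩B)
= 7/12 * 6/17 * 1/7
= 7/34 * 1/7 = 1/34

1/34


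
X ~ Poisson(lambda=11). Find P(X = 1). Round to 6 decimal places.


P(X=1) = e^(-11) * 11^1 / 1!
≈ 0.00001670170079 * 11 / 1
≈ 0.000184

0.000184


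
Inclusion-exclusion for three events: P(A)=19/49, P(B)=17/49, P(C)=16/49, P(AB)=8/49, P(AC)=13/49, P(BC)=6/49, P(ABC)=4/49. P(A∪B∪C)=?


P(A∪B∪C) = P(A)+P(B)+P(C) - P(AB)-P(AC)-P(BC) + P(ABC)
= 19/49+17/49+16/49 - 8/49-13/49-6/49 + 4/49
= 29/49

29/49


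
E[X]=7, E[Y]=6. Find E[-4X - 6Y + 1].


E[-4X - 6Y + 1] = -4*E[X] - 6*E[Y] + 1
= (-4)*(7) + (-6)*(6) + (1)
= -28 - 36 + 1 = -63

-63


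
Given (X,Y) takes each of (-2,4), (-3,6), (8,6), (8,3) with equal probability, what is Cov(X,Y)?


E[X]=11/4, E[Y]=19/4, E[XY]=23/2
Cov(X,Y) = E[XY] - E[X]E[Y] = 23/2 - 11/4*19/4 = -25/16

-25/16


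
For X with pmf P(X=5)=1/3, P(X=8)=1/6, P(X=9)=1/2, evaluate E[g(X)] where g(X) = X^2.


E[X^2] = sum(g(x)*P(x))
= 25*1/3 + 64*1/6 + 81*1/2
= 119/2

119/2


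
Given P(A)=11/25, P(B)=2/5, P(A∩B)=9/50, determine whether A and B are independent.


P(A)*P(B) = 11/25*2/5 = 22/125
P(A∩B) = 9/50 != 22/125, so not independent

No, A and B are not independent


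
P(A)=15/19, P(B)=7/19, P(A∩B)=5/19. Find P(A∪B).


P(A∪B) = P(A) + P(B) - P(A∩B)
= 15/19 + 7/19 - 5/19 = 17/19

17/19


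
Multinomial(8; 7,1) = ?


8! = 40320
Denominator: 7!=5040 * 1!=1
Coefficient = 40320 / 5040 = 8

8


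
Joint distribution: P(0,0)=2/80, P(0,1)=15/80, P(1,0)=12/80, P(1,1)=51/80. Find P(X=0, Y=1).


Read from table: P(X=0, Y=1) = 15/80 = 3/16

3/16


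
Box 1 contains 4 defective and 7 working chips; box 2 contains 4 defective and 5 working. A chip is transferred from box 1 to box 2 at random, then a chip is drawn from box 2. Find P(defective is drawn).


P(transfer defective) = 4/11; P(transfer working) = 7/11
If defective transferred: Urn II has 5 defective of 10, so P(defective|defective moved) = 1/2
If working transferred: Urn II has 4 defective of 10, so P(defective|working moved) = 2/5
By total probability: P(defective) = 4/11*1/2 + 7/11*2/5 = 24/55

24/55


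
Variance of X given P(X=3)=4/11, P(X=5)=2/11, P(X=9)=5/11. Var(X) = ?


E[X] = 67/11, E[X^2] = 491/11
Var(X) = E[X^2] - (E[X])^2 = 491/11 - (67/11)^2 = 912/121

912/121


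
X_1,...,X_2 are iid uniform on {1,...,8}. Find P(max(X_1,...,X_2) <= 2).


P(max <= 2) = P(all X_i <= 2) = (P(X_1 <= 2))^2
= (2/8)^2 = (1/4)^2 = 1/16

1/16


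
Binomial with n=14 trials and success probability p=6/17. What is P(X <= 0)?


P(X<=0) = P(X=0)
= 379749833583241/168377826559400929
= 379749833583241/168377826559400929

379749833583241/168377826559400929


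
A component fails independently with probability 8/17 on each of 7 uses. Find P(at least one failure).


P(at least one) = 1 - P(none)
P(none) = (1 - 8/17)^7 = (9/17)^7 = 4782969/410338673
P(at least one) = 1 - 4782969/410338673 = 405555704/410338673

405555704/410338673


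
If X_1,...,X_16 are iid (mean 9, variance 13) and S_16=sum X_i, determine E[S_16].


E[S_n] = n*E[X_1] = 16*9 = 144

144


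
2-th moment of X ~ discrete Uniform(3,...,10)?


E[X^2] = (1/8) * sum(x^2 for x=3..10)
= 380/8 = 95/2

95/2


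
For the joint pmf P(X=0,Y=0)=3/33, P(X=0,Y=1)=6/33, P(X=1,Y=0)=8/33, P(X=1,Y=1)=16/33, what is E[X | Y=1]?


P(Y=1) = 22/33
E[X|Y=1] = (0*6 + 1*16)/22 = 16/22 = 8/11

8/11


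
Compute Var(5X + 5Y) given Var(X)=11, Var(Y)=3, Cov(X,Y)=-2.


Var(5X + 5Y) = 5^2*Var(X) + 5^2*Var(Y) + 2*5*5*Cov(X,Y)
= 25*11 + 25*3 + 50*(-2)
= 275 + 75 - 100 = 250

250


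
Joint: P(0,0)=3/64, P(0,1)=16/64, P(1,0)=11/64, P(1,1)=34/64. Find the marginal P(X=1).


P(X=1) = P(1,0)+P(1,1) = 11/64 + 34/64 = 45/64

45/64


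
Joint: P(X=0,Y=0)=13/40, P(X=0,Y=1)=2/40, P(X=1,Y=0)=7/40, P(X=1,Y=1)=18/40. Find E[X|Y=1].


P(Y=1) = 20/40
E[X|Y=1] = (0*2 + 1*18)/20 = 18/20 = 9/10

9/10


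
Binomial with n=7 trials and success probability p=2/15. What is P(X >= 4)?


P(X>=4) = P(X=4) + P(X=5) + P(X=6) + P(X=7)
= 246064/34171875 + 37856/56953125 + 5824/170859375 + 128/170859375
= 269968/34171875

269968/34171875


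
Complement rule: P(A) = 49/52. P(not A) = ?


P(A') = 1 - P(A) = 1 - 49/52 = 3/52

3/52


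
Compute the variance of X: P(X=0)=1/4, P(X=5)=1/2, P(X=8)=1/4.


E[X] = 9/2, E[X^2] = 57/2
Var(X) = E[X^2] - (E[X])^2 = 57/2 - (9/2)^2 = 33/4

33/4


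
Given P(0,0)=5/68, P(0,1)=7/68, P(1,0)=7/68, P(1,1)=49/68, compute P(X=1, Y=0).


Read from table: P(X=1, Y=0) = 7/68

7/68


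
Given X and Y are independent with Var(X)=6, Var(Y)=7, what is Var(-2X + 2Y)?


Independence => Cov(X,Y)=0
Var(-2X + 2Y) = (-2)^2*Var(X) + 2^2*Var(Y)
= 4*6 + 4*7 = 52

52


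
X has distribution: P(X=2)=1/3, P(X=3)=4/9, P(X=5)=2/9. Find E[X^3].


E[X^3] = sum(g(x)*P(x))
= 8*1/3 + 27*4/9 + 125*2/9
= 382/9

382/9


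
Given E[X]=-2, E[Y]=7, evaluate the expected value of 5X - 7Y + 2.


E[5X - 7Y + 2] = 5*E[X] - 7*E[Y] + 2
= (5)*(-2) + (-7)*(7) + (2)
= -10 - 49 + 2 = -57

-57


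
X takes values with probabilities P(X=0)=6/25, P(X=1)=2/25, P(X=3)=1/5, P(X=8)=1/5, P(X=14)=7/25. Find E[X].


E[X] = sum(x * P(x))
= 0*6/25 + 1*2/25 + 3*1/5 + 8*1/5 + 14*7/25
= 31/5

31/5


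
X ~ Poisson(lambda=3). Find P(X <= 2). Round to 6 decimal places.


P(X<=2) = e^(-3)*3^0/0! + e^(-3)*3^1/1! + e^(-3)*3^2/2!
≈ 0.0497870684 + 0.1493612051 + 0.2240418077
= 0.4231900812
≈ 0.423190

0.423190


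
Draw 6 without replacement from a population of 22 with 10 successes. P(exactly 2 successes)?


P(X=2) = C(10,2)*C(12,4) / C(22,6)
= 45*495 / 74613
= 22275/74613 = 675/2261

675/2261


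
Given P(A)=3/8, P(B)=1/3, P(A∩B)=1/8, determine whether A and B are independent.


P(A)*P(B) = 3/8*1/3 = 1/8
P(A∩B) = 1/8, which equals P(A)P(B), so independent

Yes, A and B are independent


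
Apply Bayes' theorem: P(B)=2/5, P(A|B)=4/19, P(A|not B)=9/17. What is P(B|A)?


P(A) = P(A|B)P(B) + P(A|B')P(B') = 4/19*2/5 + 9/17*3/5 = 649/1615
P(B|A) = P(A|B)P(B)/P(A) = (8/95)/(649/1615) = 136/649

136/649


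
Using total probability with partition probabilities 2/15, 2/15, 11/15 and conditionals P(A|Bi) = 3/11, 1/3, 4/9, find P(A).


P(A) = P(A|B1)P(B1) + P(A|B2)P(B2) + P(A|B3)P(B3)
= 3/11*2/15 + 1/3*2/15 + 4/9*11/15
= 2/55 + 2/45 + 44/135 = 604/1485

604/1485


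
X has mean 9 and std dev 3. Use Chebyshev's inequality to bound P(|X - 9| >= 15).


k = 15/3 = 5
Chebyshev: P(|X-mu| >= k*sigma) <= 1/k^2 = 1/5^2 = 1/25

1/25


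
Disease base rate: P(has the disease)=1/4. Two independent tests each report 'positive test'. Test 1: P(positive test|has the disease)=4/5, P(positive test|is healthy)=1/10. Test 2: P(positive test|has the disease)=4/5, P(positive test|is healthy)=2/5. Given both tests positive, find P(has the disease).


After test 1: P(+) = 4/5*1/4 + 1/10*3/4 = 11/40
P(B|+) = (1/5)/(11/40) = 8/11
After test 2 (use post1 as new prior): P(+) = 4/5*8/11 + 2/5*3/11 = 38/55
P(B|+,+) = (32/55)/(38/55) = 16/19

16/19


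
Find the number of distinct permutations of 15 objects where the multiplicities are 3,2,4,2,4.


15! = 1307674368000
Denominator: 3!=6 * 2!=2 * 4!=24 * 2!=2 * 4!=24
Coefficient = 1307674368000 / 13824 = 94594500

94594500


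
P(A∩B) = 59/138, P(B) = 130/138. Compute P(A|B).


P(A|B) = P(A∩B)/P(B) = (59/138)/(130/138) = 59/130

59/130


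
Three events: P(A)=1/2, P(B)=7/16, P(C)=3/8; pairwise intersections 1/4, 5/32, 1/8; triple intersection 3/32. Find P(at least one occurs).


P(A∪B∪C) = P(A)+P(B)+P(C) - P(AB)-P(AC)-P(BC) + P(ABC)
= 1/2+7/16+3/8 - 1/4-5/32-1/8 + 3/32
= 7/8

7/8


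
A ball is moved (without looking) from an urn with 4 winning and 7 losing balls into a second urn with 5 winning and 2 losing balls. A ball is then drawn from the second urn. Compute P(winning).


P(transfer winning) = 4/11; P(transfer losing) = 7/11
If winning transferred: Urn II has 6 winning of 8, so P(winning|winning moved) = 3/4
If losing transferred: Urn II has 5 winning of 8, so P(winning|losing moved) = 5/8
By total probability: P(winning) = 4/11*3/4 + 7/11*5/8 = 59/88

59/88


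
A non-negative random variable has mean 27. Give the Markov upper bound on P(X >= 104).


Markov: P(X >= a) <= E[X]/a
P(X >= 104) <= 27/104

27/104


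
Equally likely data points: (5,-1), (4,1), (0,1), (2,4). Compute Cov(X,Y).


E[X]=11/4, E[Y]=5/4, E[XY]=7/4
Cov(X,Y) = E[XY] - E[X]E[Y] = 7/4 - 11/4*5/4 = -27/16

-27/16


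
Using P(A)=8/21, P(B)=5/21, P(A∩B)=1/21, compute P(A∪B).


P(A∪B) = P(A) + P(B) - P(A∩B)
= 8/21 + 5/21 - 1/21 = 4/7

4/7


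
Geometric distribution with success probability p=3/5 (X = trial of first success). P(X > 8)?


P(X > 8) = P(first 8 trials all fail) = (1-p)^8 = (2/5)^8 = 256/390625

256/390625


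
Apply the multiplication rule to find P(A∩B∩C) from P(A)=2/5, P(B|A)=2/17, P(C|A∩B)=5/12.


P(A∩B∩C) = P(A) * P(B|A) * P(C|A∩B)
= 2/5 * 2/17 * 5/12
= 4/85 * 5/12 = 1/51

1/51


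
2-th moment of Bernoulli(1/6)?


For Bernoulli: X in {0,1}
E[X^2] = 0^2*(1-1/6) + 1^2*1/6 = 1/6

1/6


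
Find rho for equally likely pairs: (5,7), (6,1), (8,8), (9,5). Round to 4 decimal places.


Cov(X,Y) = 0.7500, Var(X) = 2.5000, Var(Y) = 7.1875
rho = Cov/(sqrt(VarX)*sqrt(VarY)) = 0.1769

0.1769


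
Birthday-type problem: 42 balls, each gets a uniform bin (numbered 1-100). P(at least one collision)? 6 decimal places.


P(all different) = prod((100-i)/100 for i=0..41) = 0.000040
P(at least one match) = 1 - 0.000040 = 0.999960

0.999960


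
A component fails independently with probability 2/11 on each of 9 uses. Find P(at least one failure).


P(at least one) = 1 - P(none)
P(none) = (1 - 2/11)^9 = (9/11)^9 = 387420489/2357947691
P(at least one) = 1 - 387420489/2357947691 = 1970527202/2357947691

1970527202/2357947691


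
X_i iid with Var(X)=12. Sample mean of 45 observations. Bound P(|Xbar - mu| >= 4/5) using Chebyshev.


Var(Xbar) = Var(X)/n = 12/45
Chebyshev: P(|Xbar-mu| >= 4/5) <= Var(Xbar)/(4/5)^2 = (4/15)/(16/25) = 5/12

5/12


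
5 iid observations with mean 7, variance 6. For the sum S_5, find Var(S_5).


By independence, Var(S_n) = n*Var(X_1) = 5*6 = 30

30


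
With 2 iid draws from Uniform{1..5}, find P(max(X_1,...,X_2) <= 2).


P(max <= 2) = P(all X_i <= 2) = (P(X_1 <= 2))^2
= (2/5)^2 = 4/25

4/25


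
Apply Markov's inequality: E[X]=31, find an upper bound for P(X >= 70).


Markov: P(X >= a) <= E[X]/a
P(X >= 70) <= 31/70

31/70
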